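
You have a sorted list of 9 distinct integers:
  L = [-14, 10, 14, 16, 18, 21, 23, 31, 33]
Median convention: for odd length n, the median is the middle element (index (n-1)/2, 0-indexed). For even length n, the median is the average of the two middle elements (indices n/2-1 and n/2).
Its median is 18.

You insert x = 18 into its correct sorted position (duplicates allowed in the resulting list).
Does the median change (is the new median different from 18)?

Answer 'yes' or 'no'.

Answer: no

Derivation:
Old median = 18
Insert x = 18
New median = 18
Changed? no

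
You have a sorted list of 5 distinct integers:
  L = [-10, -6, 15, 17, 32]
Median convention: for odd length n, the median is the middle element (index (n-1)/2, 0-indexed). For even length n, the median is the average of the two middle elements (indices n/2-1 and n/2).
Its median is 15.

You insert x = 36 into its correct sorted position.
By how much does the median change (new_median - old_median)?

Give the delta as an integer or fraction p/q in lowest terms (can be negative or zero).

Answer: 1

Derivation:
Old median = 15
After inserting x = 36: new sorted = [-10, -6, 15, 17, 32, 36]
New median = 16
Delta = 16 - 15 = 1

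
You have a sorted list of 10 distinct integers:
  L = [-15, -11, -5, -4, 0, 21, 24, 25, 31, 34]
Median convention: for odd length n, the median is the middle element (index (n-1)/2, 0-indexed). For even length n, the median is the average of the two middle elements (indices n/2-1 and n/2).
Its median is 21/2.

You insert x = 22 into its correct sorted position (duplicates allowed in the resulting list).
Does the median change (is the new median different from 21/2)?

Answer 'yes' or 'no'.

Old median = 21/2
Insert x = 22
New median = 21
Changed? yes

Answer: yes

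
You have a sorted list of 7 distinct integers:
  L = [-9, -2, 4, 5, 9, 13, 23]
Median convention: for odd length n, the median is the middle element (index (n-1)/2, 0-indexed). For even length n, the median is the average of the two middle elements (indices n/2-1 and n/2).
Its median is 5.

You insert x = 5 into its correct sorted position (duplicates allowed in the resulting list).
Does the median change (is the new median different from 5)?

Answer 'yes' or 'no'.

Old median = 5
Insert x = 5
New median = 5
Changed? no

Answer: no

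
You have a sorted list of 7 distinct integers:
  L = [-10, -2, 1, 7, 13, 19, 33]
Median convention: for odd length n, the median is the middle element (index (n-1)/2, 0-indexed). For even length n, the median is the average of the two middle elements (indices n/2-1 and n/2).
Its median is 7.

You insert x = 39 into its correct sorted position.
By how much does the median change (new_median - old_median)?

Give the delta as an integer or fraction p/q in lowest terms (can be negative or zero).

Old median = 7
After inserting x = 39: new sorted = [-10, -2, 1, 7, 13, 19, 33, 39]
New median = 10
Delta = 10 - 7 = 3

Answer: 3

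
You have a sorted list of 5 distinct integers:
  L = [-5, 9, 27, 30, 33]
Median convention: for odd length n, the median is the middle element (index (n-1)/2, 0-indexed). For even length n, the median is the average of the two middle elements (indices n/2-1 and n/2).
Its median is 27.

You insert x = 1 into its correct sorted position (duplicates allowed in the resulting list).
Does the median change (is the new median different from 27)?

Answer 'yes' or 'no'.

Old median = 27
Insert x = 1
New median = 18
Changed? yes

Answer: yes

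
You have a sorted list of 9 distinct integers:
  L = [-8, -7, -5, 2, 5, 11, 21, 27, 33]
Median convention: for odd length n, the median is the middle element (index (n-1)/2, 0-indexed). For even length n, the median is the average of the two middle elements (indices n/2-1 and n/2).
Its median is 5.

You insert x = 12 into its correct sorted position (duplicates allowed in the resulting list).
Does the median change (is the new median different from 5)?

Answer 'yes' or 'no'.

Answer: yes

Derivation:
Old median = 5
Insert x = 12
New median = 8
Changed? yes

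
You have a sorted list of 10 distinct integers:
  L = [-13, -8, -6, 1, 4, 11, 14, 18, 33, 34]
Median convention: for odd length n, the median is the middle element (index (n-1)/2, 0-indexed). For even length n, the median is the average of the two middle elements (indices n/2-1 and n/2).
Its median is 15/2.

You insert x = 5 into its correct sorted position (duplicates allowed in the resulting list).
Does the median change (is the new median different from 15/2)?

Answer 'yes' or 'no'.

Answer: yes

Derivation:
Old median = 15/2
Insert x = 5
New median = 5
Changed? yes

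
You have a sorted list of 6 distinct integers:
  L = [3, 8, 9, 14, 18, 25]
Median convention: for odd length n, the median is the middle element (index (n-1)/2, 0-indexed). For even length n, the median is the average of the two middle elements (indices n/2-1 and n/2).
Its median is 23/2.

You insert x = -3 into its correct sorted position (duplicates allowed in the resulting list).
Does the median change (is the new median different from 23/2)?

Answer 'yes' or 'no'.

Answer: yes

Derivation:
Old median = 23/2
Insert x = -3
New median = 9
Changed? yes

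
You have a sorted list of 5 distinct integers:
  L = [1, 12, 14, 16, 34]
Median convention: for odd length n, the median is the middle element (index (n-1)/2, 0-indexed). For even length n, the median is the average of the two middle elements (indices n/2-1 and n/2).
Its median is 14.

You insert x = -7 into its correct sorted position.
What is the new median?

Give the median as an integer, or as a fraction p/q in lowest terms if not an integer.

Old list (sorted, length 5): [1, 12, 14, 16, 34]
Old median = 14
Insert x = -7
Old length odd (5). Middle was index 2 = 14.
New length even (6). New median = avg of two middle elements.
x = -7: 0 elements are < x, 5 elements are > x.
New sorted list: [-7, 1, 12, 14, 16, 34]
New median = 13

Answer: 13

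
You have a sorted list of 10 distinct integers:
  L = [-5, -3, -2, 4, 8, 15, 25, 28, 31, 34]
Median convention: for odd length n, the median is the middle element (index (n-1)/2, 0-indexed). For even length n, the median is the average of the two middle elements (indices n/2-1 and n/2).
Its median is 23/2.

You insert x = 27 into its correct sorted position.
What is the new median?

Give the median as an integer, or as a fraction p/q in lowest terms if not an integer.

Old list (sorted, length 10): [-5, -3, -2, 4, 8, 15, 25, 28, 31, 34]
Old median = 23/2
Insert x = 27
Old length even (10). Middle pair: indices 4,5 = 8,15.
New length odd (11). New median = single middle element.
x = 27: 7 elements are < x, 3 elements are > x.
New sorted list: [-5, -3, -2, 4, 8, 15, 25, 27, 28, 31, 34]
New median = 15

Answer: 15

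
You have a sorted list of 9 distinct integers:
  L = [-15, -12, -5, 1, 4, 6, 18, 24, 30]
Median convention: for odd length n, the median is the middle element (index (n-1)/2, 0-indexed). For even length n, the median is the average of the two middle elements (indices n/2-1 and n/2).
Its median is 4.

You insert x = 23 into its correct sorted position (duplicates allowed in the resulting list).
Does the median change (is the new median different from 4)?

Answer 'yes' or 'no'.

Old median = 4
Insert x = 23
New median = 5
Changed? yes

Answer: yes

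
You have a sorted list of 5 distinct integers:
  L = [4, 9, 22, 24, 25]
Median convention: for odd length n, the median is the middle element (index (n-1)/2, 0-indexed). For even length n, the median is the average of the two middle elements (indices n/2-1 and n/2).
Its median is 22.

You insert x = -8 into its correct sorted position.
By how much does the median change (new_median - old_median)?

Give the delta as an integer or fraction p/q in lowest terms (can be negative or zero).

Answer: -13/2

Derivation:
Old median = 22
After inserting x = -8: new sorted = [-8, 4, 9, 22, 24, 25]
New median = 31/2
Delta = 31/2 - 22 = -13/2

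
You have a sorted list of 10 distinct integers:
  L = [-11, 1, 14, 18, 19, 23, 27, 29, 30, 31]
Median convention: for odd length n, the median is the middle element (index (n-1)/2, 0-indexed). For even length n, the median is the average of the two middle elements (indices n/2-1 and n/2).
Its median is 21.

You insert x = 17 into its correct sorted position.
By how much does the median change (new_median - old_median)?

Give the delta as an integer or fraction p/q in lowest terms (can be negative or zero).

Answer: -2

Derivation:
Old median = 21
After inserting x = 17: new sorted = [-11, 1, 14, 17, 18, 19, 23, 27, 29, 30, 31]
New median = 19
Delta = 19 - 21 = -2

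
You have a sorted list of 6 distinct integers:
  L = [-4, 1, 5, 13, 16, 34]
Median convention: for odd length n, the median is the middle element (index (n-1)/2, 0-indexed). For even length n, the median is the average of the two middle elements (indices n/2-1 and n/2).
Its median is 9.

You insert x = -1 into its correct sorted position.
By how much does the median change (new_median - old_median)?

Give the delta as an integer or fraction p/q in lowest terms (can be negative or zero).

Answer: -4

Derivation:
Old median = 9
After inserting x = -1: new sorted = [-4, -1, 1, 5, 13, 16, 34]
New median = 5
Delta = 5 - 9 = -4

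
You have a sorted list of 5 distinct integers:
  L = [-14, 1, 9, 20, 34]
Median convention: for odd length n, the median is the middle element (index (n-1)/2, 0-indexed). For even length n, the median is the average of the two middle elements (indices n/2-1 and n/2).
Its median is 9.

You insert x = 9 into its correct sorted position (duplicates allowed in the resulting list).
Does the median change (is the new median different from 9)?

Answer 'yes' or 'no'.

Old median = 9
Insert x = 9
New median = 9
Changed? no

Answer: no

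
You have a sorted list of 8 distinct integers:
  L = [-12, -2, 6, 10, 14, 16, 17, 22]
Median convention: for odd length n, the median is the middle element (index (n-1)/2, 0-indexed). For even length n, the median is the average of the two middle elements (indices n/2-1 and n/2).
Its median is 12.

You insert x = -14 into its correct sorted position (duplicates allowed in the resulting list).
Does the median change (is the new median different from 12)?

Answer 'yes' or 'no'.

Answer: yes

Derivation:
Old median = 12
Insert x = -14
New median = 10
Changed? yes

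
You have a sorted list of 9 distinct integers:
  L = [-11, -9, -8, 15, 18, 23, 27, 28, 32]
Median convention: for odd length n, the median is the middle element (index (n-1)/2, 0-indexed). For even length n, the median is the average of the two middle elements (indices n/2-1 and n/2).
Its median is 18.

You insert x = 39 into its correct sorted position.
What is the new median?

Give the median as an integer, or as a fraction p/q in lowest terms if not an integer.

Old list (sorted, length 9): [-11, -9, -8, 15, 18, 23, 27, 28, 32]
Old median = 18
Insert x = 39
Old length odd (9). Middle was index 4 = 18.
New length even (10). New median = avg of two middle elements.
x = 39: 9 elements are < x, 0 elements are > x.
New sorted list: [-11, -9, -8, 15, 18, 23, 27, 28, 32, 39]
New median = 41/2

Answer: 41/2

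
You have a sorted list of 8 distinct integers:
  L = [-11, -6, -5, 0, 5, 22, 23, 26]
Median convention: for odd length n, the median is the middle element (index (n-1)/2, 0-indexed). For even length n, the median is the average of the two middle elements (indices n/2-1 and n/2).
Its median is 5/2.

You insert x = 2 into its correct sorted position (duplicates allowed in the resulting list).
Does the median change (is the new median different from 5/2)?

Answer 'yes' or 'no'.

Answer: yes

Derivation:
Old median = 5/2
Insert x = 2
New median = 2
Changed? yes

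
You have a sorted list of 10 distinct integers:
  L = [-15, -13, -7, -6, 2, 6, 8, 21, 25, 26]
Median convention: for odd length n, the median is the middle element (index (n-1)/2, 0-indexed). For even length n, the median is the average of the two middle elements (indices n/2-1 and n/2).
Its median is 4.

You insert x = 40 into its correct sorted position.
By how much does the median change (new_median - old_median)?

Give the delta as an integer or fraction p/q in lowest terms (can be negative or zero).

Answer: 2

Derivation:
Old median = 4
After inserting x = 40: new sorted = [-15, -13, -7, -6, 2, 6, 8, 21, 25, 26, 40]
New median = 6
Delta = 6 - 4 = 2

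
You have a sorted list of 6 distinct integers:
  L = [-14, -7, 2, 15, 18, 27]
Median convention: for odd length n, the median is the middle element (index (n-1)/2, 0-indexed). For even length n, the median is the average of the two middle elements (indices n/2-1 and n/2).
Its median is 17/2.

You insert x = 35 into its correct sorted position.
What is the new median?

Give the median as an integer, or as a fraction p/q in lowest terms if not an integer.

Answer: 15

Derivation:
Old list (sorted, length 6): [-14, -7, 2, 15, 18, 27]
Old median = 17/2
Insert x = 35
Old length even (6). Middle pair: indices 2,3 = 2,15.
New length odd (7). New median = single middle element.
x = 35: 6 elements are < x, 0 elements are > x.
New sorted list: [-14, -7, 2, 15, 18, 27, 35]
New median = 15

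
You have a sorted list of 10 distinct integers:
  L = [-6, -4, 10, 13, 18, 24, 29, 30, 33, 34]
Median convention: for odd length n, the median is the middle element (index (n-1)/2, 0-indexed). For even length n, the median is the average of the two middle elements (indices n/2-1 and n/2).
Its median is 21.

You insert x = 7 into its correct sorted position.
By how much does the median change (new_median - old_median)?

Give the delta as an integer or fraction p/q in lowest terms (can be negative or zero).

Answer: -3

Derivation:
Old median = 21
After inserting x = 7: new sorted = [-6, -4, 7, 10, 13, 18, 24, 29, 30, 33, 34]
New median = 18
Delta = 18 - 21 = -3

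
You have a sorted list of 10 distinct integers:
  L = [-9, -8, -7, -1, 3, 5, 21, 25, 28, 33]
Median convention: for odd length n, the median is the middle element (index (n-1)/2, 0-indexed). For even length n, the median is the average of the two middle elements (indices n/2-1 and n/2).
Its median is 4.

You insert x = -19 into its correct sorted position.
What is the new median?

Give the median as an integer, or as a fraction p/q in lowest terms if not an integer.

Answer: 3

Derivation:
Old list (sorted, length 10): [-9, -8, -7, -1, 3, 5, 21, 25, 28, 33]
Old median = 4
Insert x = -19
Old length even (10). Middle pair: indices 4,5 = 3,5.
New length odd (11). New median = single middle element.
x = -19: 0 elements are < x, 10 elements are > x.
New sorted list: [-19, -9, -8, -7, -1, 3, 5, 21, 25, 28, 33]
New median = 3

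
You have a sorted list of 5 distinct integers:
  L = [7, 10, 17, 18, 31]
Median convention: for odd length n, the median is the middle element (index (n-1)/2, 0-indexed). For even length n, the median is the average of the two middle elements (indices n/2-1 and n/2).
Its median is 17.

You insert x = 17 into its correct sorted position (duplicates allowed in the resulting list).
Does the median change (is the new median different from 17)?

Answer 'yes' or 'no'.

Answer: no

Derivation:
Old median = 17
Insert x = 17
New median = 17
Changed? no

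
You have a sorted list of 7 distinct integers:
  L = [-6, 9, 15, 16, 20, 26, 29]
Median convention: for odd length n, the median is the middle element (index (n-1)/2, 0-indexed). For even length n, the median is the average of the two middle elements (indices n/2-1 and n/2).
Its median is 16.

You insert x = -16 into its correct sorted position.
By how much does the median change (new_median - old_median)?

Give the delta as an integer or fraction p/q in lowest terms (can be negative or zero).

Answer: -1/2

Derivation:
Old median = 16
After inserting x = -16: new sorted = [-16, -6, 9, 15, 16, 20, 26, 29]
New median = 31/2
Delta = 31/2 - 16 = -1/2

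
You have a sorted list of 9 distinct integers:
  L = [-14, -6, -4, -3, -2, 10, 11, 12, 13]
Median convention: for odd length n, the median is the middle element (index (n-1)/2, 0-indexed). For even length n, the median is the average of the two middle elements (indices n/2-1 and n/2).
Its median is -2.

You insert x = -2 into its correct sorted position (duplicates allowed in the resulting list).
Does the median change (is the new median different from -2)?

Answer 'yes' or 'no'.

Answer: no

Derivation:
Old median = -2
Insert x = -2
New median = -2
Changed? no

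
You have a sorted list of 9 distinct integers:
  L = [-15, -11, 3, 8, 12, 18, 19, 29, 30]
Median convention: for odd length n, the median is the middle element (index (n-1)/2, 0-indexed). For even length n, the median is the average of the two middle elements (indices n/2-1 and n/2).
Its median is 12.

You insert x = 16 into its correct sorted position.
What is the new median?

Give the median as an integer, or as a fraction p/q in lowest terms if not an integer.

Answer: 14

Derivation:
Old list (sorted, length 9): [-15, -11, 3, 8, 12, 18, 19, 29, 30]
Old median = 12
Insert x = 16
Old length odd (9). Middle was index 4 = 12.
New length even (10). New median = avg of two middle elements.
x = 16: 5 elements are < x, 4 elements are > x.
New sorted list: [-15, -11, 3, 8, 12, 16, 18, 19, 29, 30]
New median = 14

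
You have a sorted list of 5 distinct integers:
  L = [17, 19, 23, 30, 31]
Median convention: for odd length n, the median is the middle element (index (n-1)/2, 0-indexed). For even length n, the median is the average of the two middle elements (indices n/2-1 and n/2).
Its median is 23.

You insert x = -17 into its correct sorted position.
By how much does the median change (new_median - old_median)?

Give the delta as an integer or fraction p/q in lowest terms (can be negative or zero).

Answer: -2

Derivation:
Old median = 23
After inserting x = -17: new sorted = [-17, 17, 19, 23, 30, 31]
New median = 21
Delta = 21 - 23 = -2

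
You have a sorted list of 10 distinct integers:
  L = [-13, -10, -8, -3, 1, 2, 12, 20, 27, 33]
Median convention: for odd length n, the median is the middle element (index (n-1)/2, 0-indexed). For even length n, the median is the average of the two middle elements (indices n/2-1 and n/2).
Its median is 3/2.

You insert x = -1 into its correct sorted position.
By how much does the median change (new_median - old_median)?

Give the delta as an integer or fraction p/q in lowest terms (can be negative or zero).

Answer: -1/2

Derivation:
Old median = 3/2
After inserting x = -1: new sorted = [-13, -10, -8, -3, -1, 1, 2, 12, 20, 27, 33]
New median = 1
Delta = 1 - 3/2 = -1/2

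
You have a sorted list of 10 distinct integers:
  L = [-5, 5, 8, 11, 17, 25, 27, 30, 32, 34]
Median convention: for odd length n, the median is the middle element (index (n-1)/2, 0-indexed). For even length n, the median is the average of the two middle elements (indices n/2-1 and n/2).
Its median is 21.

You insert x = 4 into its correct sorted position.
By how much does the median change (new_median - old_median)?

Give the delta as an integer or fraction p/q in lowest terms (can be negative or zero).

Old median = 21
After inserting x = 4: new sorted = [-5, 4, 5, 8, 11, 17, 25, 27, 30, 32, 34]
New median = 17
Delta = 17 - 21 = -4

Answer: -4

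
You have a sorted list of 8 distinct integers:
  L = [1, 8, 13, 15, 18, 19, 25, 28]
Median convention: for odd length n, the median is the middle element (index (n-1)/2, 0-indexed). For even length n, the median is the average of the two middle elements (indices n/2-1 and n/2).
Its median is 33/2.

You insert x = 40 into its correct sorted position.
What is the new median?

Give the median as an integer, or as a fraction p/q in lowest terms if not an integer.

Old list (sorted, length 8): [1, 8, 13, 15, 18, 19, 25, 28]
Old median = 33/2
Insert x = 40
Old length even (8). Middle pair: indices 3,4 = 15,18.
New length odd (9). New median = single middle element.
x = 40: 8 elements are < x, 0 elements are > x.
New sorted list: [1, 8, 13, 15, 18, 19, 25, 28, 40]
New median = 18

Answer: 18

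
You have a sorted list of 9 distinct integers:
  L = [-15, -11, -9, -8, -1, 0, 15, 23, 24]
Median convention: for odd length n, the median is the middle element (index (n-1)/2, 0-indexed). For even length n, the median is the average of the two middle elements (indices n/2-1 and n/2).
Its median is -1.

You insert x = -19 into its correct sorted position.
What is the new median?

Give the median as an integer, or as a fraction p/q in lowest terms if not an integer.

Answer: -9/2

Derivation:
Old list (sorted, length 9): [-15, -11, -9, -8, -1, 0, 15, 23, 24]
Old median = -1
Insert x = -19
Old length odd (9). Middle was index 4 = -1.
New length even (10). New median = avg of two middle elements.
x = -19: 0 elements are < x, 9 elements are > x.
New sorted list: [-19, -15, -11, -9, -8, -1, 0, 15, 23, 24]
New median = -9/2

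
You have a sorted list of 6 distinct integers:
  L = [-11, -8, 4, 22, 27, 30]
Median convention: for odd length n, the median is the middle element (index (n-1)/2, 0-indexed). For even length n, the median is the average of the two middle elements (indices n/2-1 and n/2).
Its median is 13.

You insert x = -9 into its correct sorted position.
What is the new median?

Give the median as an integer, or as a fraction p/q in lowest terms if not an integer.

Old list (sorted, length 6): [-11, -8, 4, 22, 27, 30]
Old median = 13
Insert x = -9
Old length even (6). Middle pair: indices 2,3 = 4,22.
New length odd (7). New median = single middle element.
x = -9: 1 elements are < x, 5 elements are > x.
New sorted list: [-11, -9, -8, 4, 22, 27, 30]
New median = 4

Answer: 4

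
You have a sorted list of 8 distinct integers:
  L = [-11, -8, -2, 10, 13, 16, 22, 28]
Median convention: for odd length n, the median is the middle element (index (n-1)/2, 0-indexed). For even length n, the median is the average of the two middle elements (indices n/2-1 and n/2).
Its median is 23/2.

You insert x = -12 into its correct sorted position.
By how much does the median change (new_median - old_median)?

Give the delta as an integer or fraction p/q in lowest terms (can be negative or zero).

Answer: -3/2

Derivation:
Old median = 23/2
After inserting x = -12: new sorted = [-12, -11, -8, -2, 10, 13, 16, 22, 28]
New median = 10
Delta = 10 - 23/2 = -3/2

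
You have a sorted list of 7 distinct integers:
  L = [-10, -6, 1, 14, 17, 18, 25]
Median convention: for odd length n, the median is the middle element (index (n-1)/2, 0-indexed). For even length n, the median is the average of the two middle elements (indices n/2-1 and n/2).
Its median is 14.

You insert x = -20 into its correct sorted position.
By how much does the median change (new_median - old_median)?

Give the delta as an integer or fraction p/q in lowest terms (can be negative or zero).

Old median = 14
After inserting x = -20: new sorted = [-20, -10, -6, 1, 14, 17, 18, 25]
New median = 15/2
Delta = 15/2 - 14 = -13/2

Answer: -13/2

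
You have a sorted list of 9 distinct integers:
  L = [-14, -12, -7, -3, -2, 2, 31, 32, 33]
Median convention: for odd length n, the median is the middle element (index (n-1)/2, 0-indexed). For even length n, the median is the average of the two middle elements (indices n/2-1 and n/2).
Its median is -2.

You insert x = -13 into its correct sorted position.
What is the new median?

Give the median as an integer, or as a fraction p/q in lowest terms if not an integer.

Old list (sorted, length 9): [-14, -12, -7, -3, -2, 2, 31, 32, 33]
Old median = -2
Insert x = -13
Old length odd (9). Middle was index 4 = -2.
New length even (10). New median = avg of two middle elements.
x = -13: 1 elements are < x, 8 elements are > x.
New sorted list: [-14, -13, -12, -7, -3, -2, 2, 31, 32, 33]
New median = -5/2

Answer: -5/2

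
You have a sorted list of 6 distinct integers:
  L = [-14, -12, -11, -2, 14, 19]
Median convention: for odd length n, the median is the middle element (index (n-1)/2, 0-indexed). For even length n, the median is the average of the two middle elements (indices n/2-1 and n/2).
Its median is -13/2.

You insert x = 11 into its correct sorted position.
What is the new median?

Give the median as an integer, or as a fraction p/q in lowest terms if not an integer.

Answer: -2

Derivation:
Old list (sorted, length 6): [-14, -12, -11, -2, 14, 19]
Old median = -13/2
Insert x = 11
Old length even (6). Middle pair: indices 2,3 = -11,-2.
New length odd (7). New median = single middle element.
x = 11: 4 elements are < x, 2 elements are > x.
New sorted list: [-14, -12, -11, -2, 11, 14, 19]
New median = -2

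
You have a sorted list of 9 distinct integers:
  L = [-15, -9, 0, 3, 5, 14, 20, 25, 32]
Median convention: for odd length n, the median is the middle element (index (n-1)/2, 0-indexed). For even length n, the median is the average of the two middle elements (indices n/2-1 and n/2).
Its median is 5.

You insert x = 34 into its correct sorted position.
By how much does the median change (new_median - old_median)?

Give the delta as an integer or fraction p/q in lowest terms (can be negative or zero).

Old median = 5
After inserting x = 34: new sorted = [-15, -9, 0, 3, 5, 14, 20, 25, 32, 34]
New median = 19/2
Delta = 19/2 - 5 = 9/2

Answer: 9/2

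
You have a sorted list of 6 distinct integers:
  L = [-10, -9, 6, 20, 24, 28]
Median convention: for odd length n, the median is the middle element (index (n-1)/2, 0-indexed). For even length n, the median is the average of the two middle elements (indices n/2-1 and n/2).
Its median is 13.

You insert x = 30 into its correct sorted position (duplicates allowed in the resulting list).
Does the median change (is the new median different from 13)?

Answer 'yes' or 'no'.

Answer: yes

Derivation:
Old median = 13
Insert x = 30
New median = 20
Changed? yes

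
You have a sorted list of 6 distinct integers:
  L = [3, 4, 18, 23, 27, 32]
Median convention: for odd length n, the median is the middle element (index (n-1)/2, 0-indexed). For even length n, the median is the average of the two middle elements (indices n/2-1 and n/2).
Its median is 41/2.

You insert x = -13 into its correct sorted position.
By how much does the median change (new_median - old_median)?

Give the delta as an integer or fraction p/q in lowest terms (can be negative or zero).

Old median = 41/2
After inserting x = -13: new sorted = [-13, 3, 4, 18, 23, 27, 32]
New median = 18
Delta = 18 - 41/2 = -5/2

Answer: -5/2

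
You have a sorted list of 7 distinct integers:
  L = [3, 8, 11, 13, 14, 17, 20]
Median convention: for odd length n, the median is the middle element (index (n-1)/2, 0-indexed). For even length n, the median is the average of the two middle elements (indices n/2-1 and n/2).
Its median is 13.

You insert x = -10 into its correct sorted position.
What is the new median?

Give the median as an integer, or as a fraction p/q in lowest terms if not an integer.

Answer: 12

Derivation:
Old list (sorted, length 7): [3, 8, 11, 13, 14, 17, 20]
Old median = 13
Insert x = -10
Old length odd (7). Middle was index 3 = 13.
New length even (8). New median = avg of two middle elements.
x = -10: 0 elements are < x, 7 elements are > x.
New sorted list: [-10, 3, 8, 11, 13, 14, 17, 20]
New median = 12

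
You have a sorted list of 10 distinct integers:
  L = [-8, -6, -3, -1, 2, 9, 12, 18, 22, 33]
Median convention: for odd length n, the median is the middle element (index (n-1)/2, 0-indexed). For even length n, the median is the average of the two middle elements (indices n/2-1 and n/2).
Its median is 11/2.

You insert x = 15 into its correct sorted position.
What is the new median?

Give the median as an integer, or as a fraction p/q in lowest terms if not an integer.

Answer: 9

Derivation:
Old list (sorted, length 10): [-8, -6, -3, -1, 2, 9, 12, 18, 22, 33]
Old median = 11/2
Insert x = 15
Old length even (10). Middle pair: indices 4,5 = 2,9.
New length odd (11). New median = single middle element.
x = 15: 7 elements are < x, 3 elements are > x.
New sorted list: [-8, -6, -3, -1, 2, 9, 12, 15, 18, 22, 33]
New median = 9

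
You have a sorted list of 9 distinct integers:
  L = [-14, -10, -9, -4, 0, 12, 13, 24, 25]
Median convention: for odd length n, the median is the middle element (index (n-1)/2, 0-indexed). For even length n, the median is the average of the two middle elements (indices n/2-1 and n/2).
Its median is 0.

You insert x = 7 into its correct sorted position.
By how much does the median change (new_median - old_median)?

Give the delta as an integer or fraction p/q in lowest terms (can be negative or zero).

Answer: 7/2

Derivation:
Old median = 0
After inserting x = 7: new sorted = [-14, -10, -9, -4, 0, 7, 12, 13, 24, 25]
New median = 7/2
Delta = 7/2 - 0 = 7/2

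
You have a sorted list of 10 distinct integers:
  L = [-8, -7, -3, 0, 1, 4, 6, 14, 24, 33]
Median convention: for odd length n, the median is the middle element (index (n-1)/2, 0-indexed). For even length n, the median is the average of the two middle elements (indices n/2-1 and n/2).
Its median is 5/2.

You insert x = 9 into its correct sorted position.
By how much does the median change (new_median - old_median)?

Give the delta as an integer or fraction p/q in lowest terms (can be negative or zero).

Old median = 5/2
After inserting x = 9: new sorted = [-8, -7, -3, 0, 1, 4, 6, 9, 14, 24, 33]
New median = 4
Delta = 4 - 5/2 = 3/2

Answer: 3/2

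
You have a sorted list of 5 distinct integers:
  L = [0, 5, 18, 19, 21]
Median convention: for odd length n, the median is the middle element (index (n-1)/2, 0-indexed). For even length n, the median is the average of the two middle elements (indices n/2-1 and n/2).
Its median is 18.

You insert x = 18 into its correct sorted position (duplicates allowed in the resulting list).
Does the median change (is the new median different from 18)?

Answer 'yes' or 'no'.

Old median = 18
Insert x = 18
New median = 18
Changed? no

Answer: no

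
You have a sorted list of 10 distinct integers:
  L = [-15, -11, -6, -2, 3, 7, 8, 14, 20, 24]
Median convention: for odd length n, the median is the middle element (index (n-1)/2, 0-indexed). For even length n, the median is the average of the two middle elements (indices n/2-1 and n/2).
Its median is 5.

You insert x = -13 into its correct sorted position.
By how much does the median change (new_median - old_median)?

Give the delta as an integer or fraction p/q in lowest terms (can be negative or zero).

Answer: -2

Derivation:
Old median = 5
After inserting x = -13: new sorted = [-15, -13, -11, -6, -2, 3, 7, 8, 14, 20, 24]
New median = 3
Delta = 3 - 5 = -2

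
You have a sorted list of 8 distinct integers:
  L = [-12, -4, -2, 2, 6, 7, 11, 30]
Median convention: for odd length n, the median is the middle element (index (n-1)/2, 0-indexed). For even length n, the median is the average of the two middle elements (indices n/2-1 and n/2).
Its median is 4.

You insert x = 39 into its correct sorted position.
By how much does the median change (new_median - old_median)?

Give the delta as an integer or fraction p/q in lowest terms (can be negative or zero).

Answer: 2

Derivation:
Old median = 4
After inserting x = 39: new sorted = [-12, -4, -2, 2, 6, 7, 11, 30, 39]
New median = 6
Delta = 6 - 4 = 2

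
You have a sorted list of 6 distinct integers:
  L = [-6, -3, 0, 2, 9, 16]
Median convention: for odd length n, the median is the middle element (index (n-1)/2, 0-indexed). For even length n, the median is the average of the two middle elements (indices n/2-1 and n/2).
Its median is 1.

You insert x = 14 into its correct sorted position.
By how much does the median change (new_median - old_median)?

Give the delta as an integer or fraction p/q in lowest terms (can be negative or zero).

Answer: 1

Derivation:
Old median = 1
After inserting x = 14: new sorted = [-6, -3, 0, 2, 9, 14, 16]
New median = 2
Delta = 2 - 1 = 1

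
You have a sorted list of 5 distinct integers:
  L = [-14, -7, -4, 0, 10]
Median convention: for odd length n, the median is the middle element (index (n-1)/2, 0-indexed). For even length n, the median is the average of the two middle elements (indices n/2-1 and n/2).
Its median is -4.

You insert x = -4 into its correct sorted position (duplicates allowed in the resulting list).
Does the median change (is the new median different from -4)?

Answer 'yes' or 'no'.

Old median = -4
Insert x = -4
New median = -4
Changed? no

Answer: no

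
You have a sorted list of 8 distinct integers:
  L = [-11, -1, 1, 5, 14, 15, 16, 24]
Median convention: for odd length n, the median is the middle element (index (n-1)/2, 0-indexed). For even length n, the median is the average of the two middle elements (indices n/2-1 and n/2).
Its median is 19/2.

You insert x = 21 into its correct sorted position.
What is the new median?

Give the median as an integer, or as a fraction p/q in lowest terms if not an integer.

Answer: 14

Derivation:
Old list (sorted, length 8): [-11, -1, 1, 5, 14, 15, 16, 24]
Old median = 19/2
Insert x = 21
Old length even (8). Middle pair: indices 3,4 = 5,14.
New length odd (9). New median = single middle element.
x = 21: 7 elements are < x, 1 elements are > x.
New sorted list: [-11, -1, 1, 5, 14, 15, 16, 21, 24]
New median = 14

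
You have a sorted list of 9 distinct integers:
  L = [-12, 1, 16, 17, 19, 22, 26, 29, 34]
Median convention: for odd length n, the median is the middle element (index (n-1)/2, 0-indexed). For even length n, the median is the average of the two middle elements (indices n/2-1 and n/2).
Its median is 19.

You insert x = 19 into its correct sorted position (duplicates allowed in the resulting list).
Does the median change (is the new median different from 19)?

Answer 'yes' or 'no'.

Answer: no

Derivation:
Old median = 19
Insert x = 19
New median = 19
Changed? no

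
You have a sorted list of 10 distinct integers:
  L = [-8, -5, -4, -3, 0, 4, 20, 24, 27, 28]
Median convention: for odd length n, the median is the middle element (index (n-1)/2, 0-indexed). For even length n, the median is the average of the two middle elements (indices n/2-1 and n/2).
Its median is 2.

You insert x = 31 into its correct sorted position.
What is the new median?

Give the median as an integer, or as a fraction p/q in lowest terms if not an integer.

Old list (sorted, length 10): [-8, -5, -4, -3, 0, 4, 20, 24, 27, 28]
Old median = 2
Insert x = 31
Old length even (10). Middle pair: indices 4,5 = 0,4.
New length odd (11). New median = single middle element.
x = 31: 10 elements are < x, 0 elements are > x.
New sorted list: [-8, -5, -4, -3, 0, 4, 20, 24, 27, 28, 31]
New median = 4

Answer: 4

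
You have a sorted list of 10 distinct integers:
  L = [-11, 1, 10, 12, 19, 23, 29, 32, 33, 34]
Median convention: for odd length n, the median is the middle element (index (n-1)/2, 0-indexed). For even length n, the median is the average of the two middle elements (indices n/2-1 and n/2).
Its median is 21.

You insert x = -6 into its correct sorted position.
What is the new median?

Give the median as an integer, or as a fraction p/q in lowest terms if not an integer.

Answer: 19

Derivation:
Old list (sorted, length 10): [-11, 1, 10, 12, 19, 23, 29, 32, 33, 34]
Old median = 21
Insert x = -6
Old length even (10). Middle pair: indices 4,5 = 19,23.
New length odd (11). New median = single middle element.
x = -6: 1 elements are < x, 9 elements are > x.
New sorted list: [-11, -6, 1, 10, 12, 19, 23, 29, 32, 33, 34]
New median = 19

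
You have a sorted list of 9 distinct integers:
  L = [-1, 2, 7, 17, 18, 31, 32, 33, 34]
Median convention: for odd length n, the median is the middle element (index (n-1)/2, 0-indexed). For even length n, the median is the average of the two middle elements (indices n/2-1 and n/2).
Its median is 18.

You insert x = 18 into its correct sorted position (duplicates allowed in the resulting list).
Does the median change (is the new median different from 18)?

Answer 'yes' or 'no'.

Old median = 18
Insert x = 18
New median = 18
Changed? no

Answer: no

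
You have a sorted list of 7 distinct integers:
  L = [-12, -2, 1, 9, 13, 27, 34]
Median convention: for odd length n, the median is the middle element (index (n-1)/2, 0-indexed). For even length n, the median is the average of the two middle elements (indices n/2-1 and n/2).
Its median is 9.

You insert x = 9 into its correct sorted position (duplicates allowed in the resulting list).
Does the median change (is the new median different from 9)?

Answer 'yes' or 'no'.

Answer: no

Derivation:
Old median = 9
Insert x = 9
New median = 9
Changed? no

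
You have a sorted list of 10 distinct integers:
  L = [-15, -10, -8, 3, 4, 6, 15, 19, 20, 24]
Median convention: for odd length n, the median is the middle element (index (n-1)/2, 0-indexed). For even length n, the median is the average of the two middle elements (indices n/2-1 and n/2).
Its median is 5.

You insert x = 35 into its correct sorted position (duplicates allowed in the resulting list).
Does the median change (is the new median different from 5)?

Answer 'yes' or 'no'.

Answer: yes

Derivation:
Old median = 5
Insert x = 35
New median = 6
Changed? yes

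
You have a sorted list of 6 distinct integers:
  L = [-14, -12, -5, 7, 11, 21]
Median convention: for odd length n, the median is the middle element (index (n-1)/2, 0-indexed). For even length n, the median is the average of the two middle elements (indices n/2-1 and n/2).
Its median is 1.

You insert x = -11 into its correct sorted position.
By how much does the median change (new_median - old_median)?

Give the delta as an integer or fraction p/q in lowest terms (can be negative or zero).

Old median = 1
After inserting x = -11: new sorted = [-14, -12, -11, -5, 7, 11, 21]
New median = -5
Delta = -5 - 1 = -6

Answer: -6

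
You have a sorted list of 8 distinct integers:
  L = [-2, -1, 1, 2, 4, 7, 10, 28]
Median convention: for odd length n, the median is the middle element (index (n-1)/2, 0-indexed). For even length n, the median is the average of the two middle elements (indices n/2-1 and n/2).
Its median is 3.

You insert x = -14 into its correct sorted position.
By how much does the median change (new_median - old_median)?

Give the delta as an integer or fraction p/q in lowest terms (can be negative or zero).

Old median = 3
After inserting x = -14: new sorted = [-14, -2, -1, 1, 2, 4, 7, 10, 28]
New median = 2
Delta = 2 - 3 = -1

Answer: -1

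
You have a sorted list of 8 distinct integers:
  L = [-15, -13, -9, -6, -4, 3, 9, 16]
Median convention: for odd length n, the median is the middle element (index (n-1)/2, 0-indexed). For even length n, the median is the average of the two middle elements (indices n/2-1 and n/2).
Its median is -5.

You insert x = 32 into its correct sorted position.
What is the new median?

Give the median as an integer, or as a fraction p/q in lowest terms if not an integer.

Old list (sorted, length 8): [-15, -13, -9, -6, -4, 3, 9, 16]
Old median = -5
Insert x = 32
Old length even (8). Middle pair: indices 3,4 = -6,-4.
New length odd (9). New median = single middle element.
x = 32: 8 elements are < x, 0 elements are > x.
New sorted list: [-15, -13, -9, -6, -4, 3, 9, 16, 32]
New median = -4

Answer: -4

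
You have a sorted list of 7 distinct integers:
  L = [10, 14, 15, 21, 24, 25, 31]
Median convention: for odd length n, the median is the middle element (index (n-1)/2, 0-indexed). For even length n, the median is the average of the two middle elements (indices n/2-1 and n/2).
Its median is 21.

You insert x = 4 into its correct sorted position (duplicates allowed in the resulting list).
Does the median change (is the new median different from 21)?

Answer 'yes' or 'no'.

Old median = 21
Insert x = 4
New median = 18
Changed? yes

Answer: yes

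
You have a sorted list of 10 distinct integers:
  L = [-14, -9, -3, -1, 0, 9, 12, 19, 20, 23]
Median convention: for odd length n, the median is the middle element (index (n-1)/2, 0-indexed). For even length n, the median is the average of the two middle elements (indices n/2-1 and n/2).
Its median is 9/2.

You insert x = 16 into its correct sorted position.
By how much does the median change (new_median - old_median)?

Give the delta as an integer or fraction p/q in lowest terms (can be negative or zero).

Answer: 9/2

Derivation:
Old median = 9/2
After inserting x = 16: new sorted = [-14, -9, -3, -1, 0, 9, 12, 16, 19, 20, 23]
New median = 9
Delta = 9 - 9/2 = 9/2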